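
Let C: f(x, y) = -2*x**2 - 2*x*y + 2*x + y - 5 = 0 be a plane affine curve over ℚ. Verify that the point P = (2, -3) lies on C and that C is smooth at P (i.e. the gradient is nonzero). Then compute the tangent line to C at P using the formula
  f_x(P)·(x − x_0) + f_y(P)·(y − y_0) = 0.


Tangent line at P: -3*y - 9 = 0.

Step 1: f(2, -3) = 0, so P lies on C.
Step 2: partial derivatives
  f_x(x, y) = -4*x - 2*y + 2, f_y(x, y) = 1 - 2*x.
  f_x(P) = 0, f_y(P) = -3 (gradient nonzero, so P is smooth).
Step 3: tangent line at P: 0·(x − 2) + -3·(y − -3) = 0.
Expanding: -3*y - 9 = 0.


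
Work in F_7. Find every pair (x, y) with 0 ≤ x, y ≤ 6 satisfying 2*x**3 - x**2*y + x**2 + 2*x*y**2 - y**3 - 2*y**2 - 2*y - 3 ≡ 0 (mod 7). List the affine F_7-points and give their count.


Affine F_7-points: {(1, 0), (1, 2), (1, 5), (5, 1), (5, 6)}; count = 5.

For each of the 49 pairs (x, y) ∈ F_7², evaluate f(x, y) mod 7. Record the zeros.
  x = 0: [0↦4, 1↦6, 2↦5, 3↦2, 4↦5, 5↦1, 6↦5]  zeros at y ∈ ∅
  x = 1: [0↦0, 1↦3, 2↦0, 3↦6, 4↦1, 5↦0, 6↦4]  zeros at y ∈ {0, 2, 5}
  x = 2: [0↦3, 1↦5, 2↦5, 3↦4, 4↦3, 5↦3, 6↦5]  zeros at y ∈ ∅
  x = 3: [0↦4, 1↦3, 2↦4, 3↦1, 4↦2, 5↦1, 6↦6]  zeros at y ∈ ∅
  x = 4: [0↦1, 1↦2, 2↦2, 3↦2, 4↦3, 5↦6, 6↦5]  zeros at y ∈ ∅
  x = 5: [0↦6, 1↦0, 2↦4, 3↦5, 4↦4, 5↦2, 6↦0]  zeros at y ∈ {1, 6}
  x = 6: [0↦3, 1↦2, 2↦1, 3↦1, 4↦3, 5↦1, 6↦3]  zeros at y ∈ ∅
Collecting zeros: affine points = {(1, 0), (1, 2), (1, 5), (5, 1), (5, 6)}.
Total count |C(F_7)_aff| = 5.


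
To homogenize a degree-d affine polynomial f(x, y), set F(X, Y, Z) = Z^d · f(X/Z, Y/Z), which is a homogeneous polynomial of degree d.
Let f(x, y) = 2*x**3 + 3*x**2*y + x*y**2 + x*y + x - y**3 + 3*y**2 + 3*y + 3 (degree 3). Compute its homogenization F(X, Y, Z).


F(X, Y, Z) = 2*X**3 + 3*X**2*Y + X*Y**2 + X*Y*Z + X*Z**2 - Y**3 + 3*Y**2*Z + 3*Y*Z**2 + 3*Z**3

deg(f) = 3.
Substitute x = X/Z, y = Y/Z into f, then multiply by Z^3.
  monomial 2·x^3·y^0 ↦ 2·X^3·Y^0·Z^0.
  monomial 3·x^2·y^1 ↦ 3·X^2·Y^1·Z^0.
  monomial 1·x^1·y^2 ↦ 1·X^1·Y^2·Z^0.
  monomial 1·x^1·y^1 ↦ 1·X^1·Y^1·Z^1.
  monomial 1·x^1·y^0 ↦ 1·X^1·Y^0·Z^2.
  monomial -1·x^0·y^3 ↦ -1·X^0·Y^3·Z^0.
  monomial 3·x^0·y^2 ↦ 3·X^0·Y^2·Z^1.
  monomial 3·x^0·y^1 ↦ 3·X^0·Y^1·Z^2.
  monomial 3·x^0·y^0 ↦ 3·X^0·Y^0·Z^3.
Collecting: F(X, Y, Z) = 2*X**3 + 3*X**2*Y + X*Y**2 + X*Y*Z + X*Z**2 - Y**3 + 3*Y**2*Z + 3*Y*Z**2 + 3*Z**3.


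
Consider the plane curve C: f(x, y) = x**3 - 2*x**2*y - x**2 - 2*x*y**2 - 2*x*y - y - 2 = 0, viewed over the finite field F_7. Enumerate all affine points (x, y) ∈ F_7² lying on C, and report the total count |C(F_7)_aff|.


Affine F_7-points: {(0, 5), (1, 3), (1, 5), (3, 5), (3, 6), (5, 0), (5, 3)}; count = 7.

For each of the 49 pairs (x, y) ∈ F_7², evaluate f(x, y) mod 7. Record the zeros.
  x = 0: [0↦5, 1↦4, 2↦3, 3↦2, 4↦1, 5↦0, 6↦6]  zeros at y ∈ {5}
  x = 1: [0↦5, 1↦5, 2↦1, 3↦0, 4↦2, 5↦0, 6↦1]  zeros at y ∈ {3, 5}
  x = 2: [0↦2, 1↦6, 2↦2, 3↦4, 4↦5, 5↦5, 6↦4]  zeros at y ∈ ∅
  x = 3: [0↦2, 1↦6, 2↦5, 3↦6, 4↦2, 5↦0, 6↦0]  zeros at y ∈ {5, 6}
  x = 4: [0↦4, 1↦4, 2↦2, 3↦5, 4↦6, 5↦5, 6↦2]  zeros at y ∈ ∅
  x = 5: [0↦0, 1↦6, 2↦6, 3↦0, 4↦2, 5↦5, 6↦2]  zeros at y ∈ {0, 3}
  x = 6: [0↦3, 1↦4, 2↦2, 3↦4, 4↦3, 5↦6, 6↦6]  zeros at y ∈ ∅
Collecting zeros: affine points = {(0, 5), (1, 3), (1, 5), (3, 5), (3, 6), (5, 0), (5, 3)}.
Total count |C(F_7)_aff| = 7.


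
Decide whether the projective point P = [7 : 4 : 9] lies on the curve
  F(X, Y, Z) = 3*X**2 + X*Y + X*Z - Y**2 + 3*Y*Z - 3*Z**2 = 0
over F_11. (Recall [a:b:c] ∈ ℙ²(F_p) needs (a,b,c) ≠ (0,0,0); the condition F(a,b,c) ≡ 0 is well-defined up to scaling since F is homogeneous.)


F(7,4,9) ≡ 10 (mod 11); P is NOT on the curve.

Evaluate F(7, 4, 9) term-by-term (mod 11).
  3*X**2 ↦ 3·49·1·1 = 147
  X*Y ↦ 1·7·4·1 = 28
  X*Z ↦ 1·7·1·9 = 63
  -Y**2 ↦ -1·1·16·1 = -16
  3*Y*Z ↦ 3·1·4·9 = 108
  -3*Z**2 ↦ -3·1·1·81 = -243
Sum: F(7, 4, 9) = (147) + (28) + (63) + (-16) + (108) + (-243) = 87.
Reducing mod 11: 87 ≡ 10 (mod 11).
Since F(a, b, c) ≡ 10 ≠ 0 (mod 11), P does NOT lie on the curve.


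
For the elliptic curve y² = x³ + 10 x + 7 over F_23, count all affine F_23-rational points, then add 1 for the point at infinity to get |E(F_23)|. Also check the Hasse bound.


Affine points = {(1, 8), (1, 15), (2, 9), (2, 14), (3, 8), (3, 15), (7, 11), (7, 12), (8, 1), (8, 22), (10, 7), (10, 16), (14, 4), (14, 19), (15, 6), (15, 17), (16, 10), (16, 13), (18, 4), (18, 19), (19, 8), (19, 15), (21, 5), (21, 18)}; affine count = 24; |E(F_23)| = 25.

Discriminant check: Δ ∝ 4a³ + 27b² = 4·10³ + 27·7² = 4·1000 + 27·49 ≡ 10 (mod 23). Nonzero ⇒ E is nonsingular.
For each x ∈ F_23, compute rhs = x³ + 10·x + 7 mod 23, then count y ∈ F_23 with y² ≡ rhs.
  x = 0: rhs = 7, matching y values: none (0 points).
  x = 1: rhs = 18, matching y values: 8, 15 (2 points).
  x = 2: rhs = 12, matching y values: 9, 14 (2 points).
  x = 3: rhs = 18, matching y values: 8, 15 (2 points).
  x = 4: rhs = 19, matching y values: none (0 points).
  x = 5: rhs = 21, matching y values: none (0 points).
  x = 6: rhs = 7, matching y values: none (0 points).
  x = 7: rhs = 6, matching y values: 11, 12 (2 points).
  x = 8: rhs = 1, matching y values: 1, 22 (2 points).
  x = 9: rhs = 21, matching y values: none (0 points).
  x = 10: rhs = 3, matching y values: 7, 16 (2 points).
  x = 11: rhs = 22, matching y values: none (0 points).
  x = 12: rhs = 15, matching y values: none (0 points).
  x = 13: rhs = 11, matching y values: none (0 points).
  x = 14: rhs = 16, matching y values: 4, 19 (2 points).
  x = 15: rhs = 13, matching y values: 6, 17 (2 points).
  x = 16: rhs = 8, matching y values: 10, 13 (2 points).
  x = 17: rhs = 7, matching y values: none (0 points).
  x = 18: rhs = 16, matching y values: 4, 19 (2 points).
  x = 19: rhs = 18, matching y values: 8, 15 (2 points).
  x = 20: rhs = 19, matching y values: none (0 points).
  x = 21: rhs = 2, matching y values: 5, 18 (2 points).
  x = 22: rhs = 19, matching y values: none (0 points).
Total affine count: 24.
Full point count |E(F_23)| = 24 + 1 = 25.
Hasse bound: |25 − (23+1)| = |1| = 1 ≤ 2√23 ≈ 9.5917 ✓.


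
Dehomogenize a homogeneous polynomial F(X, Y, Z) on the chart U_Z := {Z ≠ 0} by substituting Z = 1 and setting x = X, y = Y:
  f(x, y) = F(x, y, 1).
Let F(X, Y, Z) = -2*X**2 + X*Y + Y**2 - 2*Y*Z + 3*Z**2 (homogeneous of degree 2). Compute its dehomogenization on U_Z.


f(x, y) = -2*x**2 + x*y + y**2 - 2*y + 3

On U_Z we set Z = 1. Each monomial c·X^i·Y^j·Z^k in F becomes c·x^i·y^j·1^k = c·x^i·y^j.
Substituting Z = 1: F(X, Y, 1) = -2*x**2 + x*y + y**2 - 2*y + 3.
Note: deg(f) ≤ deg(F) = 2; strict inequality happens when F is divisible by Z (lost terms).


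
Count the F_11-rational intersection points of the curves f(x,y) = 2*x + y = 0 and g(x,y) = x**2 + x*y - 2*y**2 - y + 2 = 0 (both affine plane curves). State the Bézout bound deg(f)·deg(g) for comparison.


Common zeros: ∅; count = 0; Bézout bound = 2.

deg(f) = 1, deg(g) = 2, so Bézout bound = 2.
Scan x ∈ F_11. For each x, list the y ∈ F_11 with f(x, y) ≡ 0 and those with g(x, y) ≡ 0 (mod 11); the common zeros in that column are the intersection.
  x = 0: f ≡ 0 at y ∈ {0}; g ≡ 0 at y ∈ ∅; common: ∅.
  x = 1: f ≡ 0 at y ∈ {9}; g ≡ 0 at y ∈ ∅; common: ∅.
  x = 2: f ≡ 0 at y ∈ {7}; g ≡ 0 at y ∈ {2, 4}; common: ∅.
  x = 3: f ≡ 0 at y ∈ {5}; g ≡ 0 at y ∈ {0, 1}; common: ∅.
  x = 4: f ≡ 0 at y ∈ {3}; g ≡ 0 at y ∈ ∅; common: ∅.
  x = 5: f ≡ 0 at y ∈ {1}; g ≡ 0 at y ∈ {4, 9}; common: ∅.
  x = 6: f ≡ 0 at y ∈ {10}; g ≡ 0 at y ∈ ∅; common: ∅.
  x = 7: f ≡ 0 at y ∈ {8}; g ≡ 0 at y ∈ {1, 2}; common: ∅.
  x = 8: f ≡ 0 at y ∈ {6}; g ≡ 0 at y ∈ {0, 9}; common: ∅.
  x = 9: f ≡ 0 at y ∈ {4}; g ≡ 0 at y ∈ ∅; common: ∅.
  x = 10: f ≡ 0 at y ∈ {2}; g ≡ 0 at y ∈ ∅; common: ∅.
Collecting: common zeros = ∅, so the count is 0.
Comparison with the Bézout bound: 0 ≤ 2 = deg(f)·deg(g), as expected for curves with no common component (the affine F_11-count falls short of the bound because intersections may lie at infinity, over extension fields, or carry multiplicity).


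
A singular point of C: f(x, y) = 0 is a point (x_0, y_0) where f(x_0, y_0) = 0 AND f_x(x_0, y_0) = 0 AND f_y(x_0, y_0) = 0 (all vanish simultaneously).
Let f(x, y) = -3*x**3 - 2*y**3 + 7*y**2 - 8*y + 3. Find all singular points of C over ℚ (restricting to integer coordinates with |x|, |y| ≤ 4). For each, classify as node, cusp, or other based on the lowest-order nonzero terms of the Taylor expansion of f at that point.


Singular points: {(0, 1)}; classification: cusp.

Compute partial derivatives:
  f_x = -9*x**2.
  f_y = -6*y**2 + 14*y - 8.
Scan x_0 ∈ {−4, ..., 4}. For each x_0, f_y(x_0, y) is a polynomial in y; find its integer roots y ∈ {−4, ..., 4}, then test f_x and f at those candidates.
  x = -4: f_y(-4, y) = -6*y**2 + 14*y - 8; vanishes at y ∈ {1}. (-4, 1): f_x = -144 ≠ 0.
  x = -3: f_y(-3, y) = -6*y**2 + 14*y - 8; vanishes at y ∈ {1}. (-3, 1): f_x = -81 ≠ 0.
  x = -2: f_y(-2, y) = -6*y**2 + 14*y - 8; vanishes at y ∈ {1}. (-2, 1): f_x = -36 ≠ 0.
  x = -1: f_y(-1, y) = -6*y**2 + 14*y - 8; vanishes at y ∈ {1}. (-1, 1): f_x = -9 ≠ 0.
  x = 0: f_y(0, y) = -6*y**2 + 14*y - 8; vanishes at y ∈ {1}. (0, 1): f_x = 0, f = 0 — SINGULAR.
  x = 1: f_y(1, y) = -6*y**2 + 14*y - 8; vanishes at y ∈ {1}. (1, 1): f_x = -9 ≠ 0.
  x = 2: f_y(2, y) = -6*y**2 + 14*y - 8; vanishes at y ∈ {1}. (2, 1): f_x = -36 ≠ 0.
  x = 3: f_y(3, y) = -6*y**2 + 14*y - 8; vanishes at y ∈ {1}. (3, 1): f_x = -81 ≠ 0.
  x = 4: f_y(4, y) = -6*y**2 + 14*y - 8; vanishes at y ∈ {1}. (4, 1): f_x = -144 ≠ 0.
Only singular point on the grid: (0, 1).
Classify: substitute x = 0 + u, y = 1 + v and expand: f = -3*u**3 - 2*v**3 + v**2.
No constant or linear terms (consistent with a singular point). Quadratic part: v**2. Cubic part: -3*u**3 - 2*v**3.
The quadratic part v**2 is a perfect square, so there is a single (double) tangent line v = 0, i.e. y = 1. Restricting the cubic part to that line (v = 0) leaves -3*u**3 ≠ 0, so f is not divisible by v and the branch is v² ≈ 3*u**3 to lowest order — this is a cusp.
Classification: cusp.


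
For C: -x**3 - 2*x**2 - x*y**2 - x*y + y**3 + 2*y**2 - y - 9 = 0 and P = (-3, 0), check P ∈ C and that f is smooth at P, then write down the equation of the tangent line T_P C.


Tangent line at P: -15*x + 2*y - 45 = 0.

Step 1: f(-3, 0) = 0, so P lies on C.
Step 2: partial derivatives
  f_x(x, y) = -3*x**2 - 4*x - y**2 - y, f_y(x, y) = -2*x*y - x + 3*y**2 + 4*y - 1.
  f_x(P) = -15, f_y(P) = 2 (gradient nonzero, so P is smooth).
Step 3: tangent line at P: -15·(x − -3) + 2·(y − 0) = 0.
Expanding: -15*x + 2*y - 45 = 0.


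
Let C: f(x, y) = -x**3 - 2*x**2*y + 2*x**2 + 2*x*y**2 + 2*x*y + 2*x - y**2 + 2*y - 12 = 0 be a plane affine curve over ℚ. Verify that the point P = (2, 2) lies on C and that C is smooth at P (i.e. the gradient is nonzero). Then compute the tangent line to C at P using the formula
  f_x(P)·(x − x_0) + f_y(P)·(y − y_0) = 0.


Tangent line at P: -6*x + 10*y - 8 = 0.

Step 1: f(2, 2) = 0, so P lies on C.
Step 2: partial derivatives
  f_x(x, y) = -3*x**2 - 4*x*y + 4*x + 2*y**2 + 2*y + 2, f_y(x, y) = -2*x**2 + 4*x*y + 2*x - 2*y + 2.
  f_x(P) = -6, f_y(P) = 10 (gradient nonzero, so P is smooth).
Step 3: tangent line at P: -6·(x − 2) + 10·(y − 2) = 0.
Expanding: -6*x + 10*y - 8 = 0.


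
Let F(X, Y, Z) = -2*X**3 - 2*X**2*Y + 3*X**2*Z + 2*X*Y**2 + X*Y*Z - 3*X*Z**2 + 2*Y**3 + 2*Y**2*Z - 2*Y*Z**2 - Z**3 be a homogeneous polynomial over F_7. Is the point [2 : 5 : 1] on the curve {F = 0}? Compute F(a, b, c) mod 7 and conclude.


F(2,5,1) ≡ 6 (mod 7); P is NOT on the curve.

Evaluate F(2, 5, 1) term-by-term (mod 7).
  -2*X**3 ↦ -2·8·1·1 = -16
  -2*X**2*Y ↦ -2·4·5·1 = -40
  3*X**2*Z ↦ 3·4·1·1 = 12
  2*X*Y**2 ↦ 2·2·25·1 = 100
  X*Y*Z ↦ 1·2·5·1 = 10
  -3*X*Z**2 ↦ -3·2·1·1 = -6
  2*Y**3 ↦ 2·1·125·1 = 250
  2*Y**2*Z ↦ 2·1·25·1 = 50
  -2*Y*Z**2 ↦ -2·1·5·1 = -10
  -Z**3 ↦ -1·1·1·1 = -1
Sum: F(2, 5, 1) = (-16) + (-40) + (12) + (100) + (10) + (-6) + (250) + (50) + (-10) + (-1) = 349.
Reducing mod 7: 349 ≡ 6 (mod 7).
Since F(a, b, c) ≡ 6 ≠ 0 (mod 7), P does NOT lie on the curve.


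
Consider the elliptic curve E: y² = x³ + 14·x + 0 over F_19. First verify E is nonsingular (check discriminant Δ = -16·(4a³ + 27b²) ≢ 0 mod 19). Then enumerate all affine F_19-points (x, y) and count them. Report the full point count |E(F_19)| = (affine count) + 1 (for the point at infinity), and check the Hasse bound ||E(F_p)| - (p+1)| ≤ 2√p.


Affine points = {(0, 0), (2, 6), (2, 13), (4, 5), (4, 14), (5, 9), (5, 10), (7, 2), (7, 17), (8, 4), (8, 15), (9, 0), (10, 0), (13, 2), (13, 17), (16, 8), (16, 11), (18, 2), (18, 17)}; affine count = 19; |E(F_19)| = 20.

Discriminant check: Δ ∝ 4a³ + 27b² = 4·14³ + 27·0² = 4·2744 + 27·0 ≡ 13 (mod 19). Nonzero ⇒ E is nonsingular.
For each x ∈ F_19, compute rhs = x³ + 14·x + 0 mod 19, then count y ∈ F_19 with y² ≡ rhs.
  x = 0: rhs = 0, matching y values: 0 (1 points).
  x = 1: rhs = 15, matching y values: none (0 points).
  x = 2: rhs = 17, matching y values: 6, 13 (2 points).
  x = 3: rhs = 12, matching y values: none (0 points).
  x = 4: rhs = 6, matching y values: 5, 14 (2 points).
  x = 5: rhs = 5, matching y values: 9, 10 (2 points).
  x = 6: rhs = 15, matching y values: none (0 points).
  x = 7: rhs = 4, matching y values: 2, 17 (2 points).
  x = 8: rhs = 16, matching y values: 4, 15 (2 points).
  x = 9: rhs = 0, matching y values: 0 (1 points).
  x = 10: rhs = 0, matching y values: 0 (1 points).
  x = 11: rhs = 3, matching y values: none (0 points).
  x = 12: rhs = 15, matching y values: none (0 points).
  x = 13: rhs = 4, matching y values: 2, 17 (2 points).
  x = 14: rhs = 14, matching y values: none (0 points).
  x = 15: rhs = 13, matching y values: none (0 points).
  x = 16: rhs = 7, matching y values: 8, 11 (2 points).
  x = 17: rhs = 2, matching y values: none (0 points).
  x = 18: rhs = 4, matching y values: 2, 17 (2 points).
Total affine count: 19.
Full point count |E(F_19)| = 19 + 1 = 20.
Hasse bound: |20 − (19+1)| = |0| = 0 ≤ 2√19 ≈ 8.7178 ✓.


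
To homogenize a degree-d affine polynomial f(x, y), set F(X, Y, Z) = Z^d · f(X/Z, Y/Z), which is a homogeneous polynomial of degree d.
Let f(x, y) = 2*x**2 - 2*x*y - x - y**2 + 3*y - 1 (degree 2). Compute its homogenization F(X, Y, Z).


F(X, Y, Z) = 2*X**2 - 2*X*Y - X*Z - Y**2 + 3*Y*Z - Z**2

deg(f) = 2.
Substitute x = X/Z, y = Y/Z into f, then multiply by Z^2.
  monomial 2·x^2·y^0 ↦ 2·X^2·Y^0·Z^0.
  monomial -2·x^1·y^1 ↦ -2·X^1·Y^1·Z^0.
  monomial -1·x^1·y^0 ↦ -1·X^1·Y^0·Z^1.
  monomial -1·x^0·y^2 ↦ -1·X^0·Y^2·Z^0.
  monomial 3·x^0·y^1 ↦ 3·X^0·Y^1·Z^1.
  monomial -1·x^0·y^0 ↦ -1·X^0·Y^0·Z^2.
Collecting: F(X, Y, Z) = 2*X**2 - 2*X*Y - X*Z - Y**2 + 3*Y*Z - Z**2.


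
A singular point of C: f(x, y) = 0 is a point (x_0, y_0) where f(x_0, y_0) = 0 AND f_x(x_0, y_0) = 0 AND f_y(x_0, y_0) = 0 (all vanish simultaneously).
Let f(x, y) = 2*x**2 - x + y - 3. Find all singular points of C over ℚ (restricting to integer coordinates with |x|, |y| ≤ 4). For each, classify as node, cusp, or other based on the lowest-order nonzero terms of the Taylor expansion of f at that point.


No singular points in the scanned grid; C is smooth there.

Compute partial derivatives:
  f_x = 4*x - 1.
  f_y = 1.
f_y = 1 is a nonzero constant, so f_y never vanishes: no point (x, y) can satisfy f = f_x = f_y = 0. In particular no (x, y) ∈ {−4, ..., 4}² is singular; the curve is smooth.


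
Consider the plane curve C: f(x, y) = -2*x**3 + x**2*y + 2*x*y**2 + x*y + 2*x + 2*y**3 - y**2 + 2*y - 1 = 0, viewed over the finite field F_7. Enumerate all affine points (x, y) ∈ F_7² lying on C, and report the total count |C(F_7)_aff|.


Affine F_7-points: {(0, 4), (1, 5), (2, 1), (3, 0), (3, 1), (5, 6), (6, 1), (6, 2)}; count = 8.

For each of the 49 pairs (x, y) ∈ F_7², evaluate f(x, y) mod 7. Record the zeros.
  x = 0: [0↦6, 1↦2, 2↦1, 3↦1, 4↦0, 5↦3, 6↦1]  zeros at y ∈ {4}
  x = 1: [0↦6, 1↦6, 2↦6, 3↦4, 4↦5, 5↦0, 6↦1]  zeros at y ∈ {5}
  x = 2: [0↦1, 1↦0, 2↦3, 3↦1, 4↦6, 5↦2, 6↦1]  zeros at y ∈ {1}
  x = 3: [0↦0, 1↦0, 2↦1, 3↦1, 4↦5, 5↦4, 6↦3]  zeros at y ∈ {0, 1}
  x = 4: [0↦5, 1↦1, 2↦2, 3↦6, 4↦4, 5↦1, 6↦2]  zeros at y ∈ ∅
  x = 5: [0↦4, 1↦5, 2↦1, 3↦4, 4↦5, 5↦2, 6↦0]  zeros at y ∈ {6}
  x = 6: [0↦6, 1↦0, 2↦0, 3↦4, 4↦3, 5↦2, 6↦6]  zeros at y ∈ {1, 2}
Collecting zeros: affine points = {(0, 4), (1, 5), (2, 1), (3, 0), (3, 1), (5, 6), (6, 1), (6, 2)}.
Total count |C(F_7)_aff| = 8.


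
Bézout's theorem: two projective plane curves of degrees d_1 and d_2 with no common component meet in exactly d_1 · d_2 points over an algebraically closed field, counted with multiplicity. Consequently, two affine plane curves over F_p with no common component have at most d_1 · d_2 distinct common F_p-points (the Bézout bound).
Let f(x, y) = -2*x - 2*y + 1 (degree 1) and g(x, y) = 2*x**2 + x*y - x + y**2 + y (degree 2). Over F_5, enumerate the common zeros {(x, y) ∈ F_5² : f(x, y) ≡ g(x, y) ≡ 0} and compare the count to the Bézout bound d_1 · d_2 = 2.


Common zeros: {(2, 1), (3, 0)}; count = 2; Bézout bound = 2.

deg(f) = 1, deg(g) = 2, so Bézout bound = 2.
Scan x ∈ F_5. For each x, list the y ∈ F_5 with f(x, y) ≡ 0 and those with g(x, y) ≡ 0 (mod 5); the common zeros in that column are the intersection.
  x = 0: f ≡ 0 at y ∈ {3}; g ≡ 0 at y ∈ {0, 4}; common: ∅.
  x = 1: f ≡ 0 at y ∈ {2}; g ≡ 0 at y ∈ {4}; common: ∅.
  x = 2: f ≡ 0 at y ∈ {1}; g ≡ 0 at y ∈ {1}; common: {1}.
  x = 3: f ≡ 0 at y ∈ {0}; g ≡ 0 at y ∈ {0, 1}; common: {0}.
  x = 4: f ≡ 0 at y ∈ {4}; g ≡ 0 at y ∈ ∅; common: ∅.
Collecting: common zeros = {(2, 1), (3, 0)}, so the count is 2.
Comparison with the Bézout bound: 2 ≤ 2 = deg(f)·deg(g), as expected for curves with no common component (the bound is attained).


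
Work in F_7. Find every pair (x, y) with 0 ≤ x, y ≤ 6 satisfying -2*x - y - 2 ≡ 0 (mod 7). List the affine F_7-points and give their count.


Affine F_7-points: {(0, 5), (1, 3), (2, 1), (3, 6), (4, 4), (5, 2), (6, 0)}; count = 7.

For each of the 49 pairs (x, y) ∈ F_7², evaluate f(x, y) mod 7. Record the zeros.
  x = 0: [0↦5, 1↦4, 2↦3, 3↦2, 4↦1, 5↦0, 6↦6]  zeros at y ∈ {5}
  x = 1: [0↦3, 1↦2, 2↦1, 3↦0, 4↦6, 5↦5, 6↦4]  zeros at y ∈ {3}
  x = 2: [0↦1, 1↦0, 2↦6, 3↦5, 4↦4, 5↦3, 6↦2]  zeros at y ∈ {1}
  x = 3: [0↦6, 1↦5, 2↦4, 3↦3, 4↦2, 5↦1, 6↦0]  zeros at y ∈ {6}
  x = 4: [0↦4, 1↦3, 2↦2, 3↦1, 4↦0, 5↦6, 6↦5]  zeros at y ∈ {4}
  x = 5: [0↦2, 1↦1, 2↦0, 3↦6, 4↦5, 5↦4, 6↦3]  zeros at y ∈ {2}
  x = 6: [0↦0, 1↦6, 2↦5, 3↦4, 4↦3, 5↦2, 6↦1]  zeros at y ∈ {0}
Collecting zeros: affine points = {(0, 5), (1, 3), (2, 1), (3, 6), (4, 4), (5, 2), (6, 0)}.
Total count |C(F_7)_aff| = 7.


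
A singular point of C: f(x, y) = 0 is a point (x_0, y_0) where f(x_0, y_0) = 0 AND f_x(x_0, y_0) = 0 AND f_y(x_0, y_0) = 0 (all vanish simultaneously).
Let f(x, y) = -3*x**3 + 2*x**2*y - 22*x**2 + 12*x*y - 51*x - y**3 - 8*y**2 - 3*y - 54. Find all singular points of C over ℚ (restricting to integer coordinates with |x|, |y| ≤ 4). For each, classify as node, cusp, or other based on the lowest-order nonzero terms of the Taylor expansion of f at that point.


Singular points: {(-3, -3)}; classification: node.

Compute partial derivatives:
  f_x = -9*x**2 + 4*x*y - 44*x + 12*y - 51.
  f_y = 2*x**2 + 12*x - 3*y**2 - 16*y - 3.
Scan x_0 ∈ {−4, ..., 4}. For each x_0, f_y(x_0, y) is a polynomial in y; find its integer roots y ∈ {−4, ..., 4}, then test f_x and f at those candidates.
  x = -4: f_y(-4, y) = -3*y**2 - 16*y - 19; no integer root y with |y| ≤ 4.
  x = -3: f_y(-3, y) = -3*y**2 - 16*y - 21; vanishes at y ∈ {-3}. (-3, -3): f_x = 0, f = 0 — SINGULAR.
  x = -2: f_y(-2, y) = -3*y**2 - 16*y - 19; no integer root y with |y| ≤ 4.
  x = -1: f_y(-1, y) = -3*y**2 - 16*y - 13; vanishes at y ∈ {-1}. (-1, -1): f_x = -24 ≠ 0.
  x = 0: f_y(0, y) = -3*y**2 - 16*y - 3; no integer root y with |y| ≤ 4.
  x = 1: f_y(1, y) = -3*y**2 - 16*y + 11; no integer root y with |y| ≤ 4.
  x = 2: f_y(2, y) = -3*y**2 - 16*y + 29; no integer root y with |y| ≤ 4.
  x = 3: f_y(3, y) = -3*y**2 - 16*y + 51; no integer root y with |y| ≤ 4.
  x = 4: f_y(4, y) = -3*y**2 - 16*y + 77; no integer root y with |y| ≤ 4.
Only singular point on the grid: (-3, -3).
Classify: substitute x = -3 + u, y = -3 + v and expand: f = -3*u**3 + 2*u**2*v - u**2 - v**3 + v**2.
No constant or linear terms (consistent with a singular point). Quadratic part: -u**2 + v**2. Cubic part: -3*u**3 + 2*u**2*v - v**3.
The quadratic part v**2 - u**2 = (v − u)(v + u) splits into two distinct linear factors, so there are two distinct tangent lines y − -3 = ±(x − -3) — this is a node (ordinary double point).
Classification: node.


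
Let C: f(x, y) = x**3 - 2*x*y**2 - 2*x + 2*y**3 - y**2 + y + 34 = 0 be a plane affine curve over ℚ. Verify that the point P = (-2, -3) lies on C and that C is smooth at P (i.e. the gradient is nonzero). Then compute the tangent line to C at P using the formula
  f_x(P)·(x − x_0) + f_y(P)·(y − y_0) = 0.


Tangent line at P: -8*x + 37*y + 95 = 0.

Step 1: f(-2, -3) = 0, so P lies on C.
Step 2: partial derivatives
  f_x(x, y) = 3*x**2 - 2*y**2 - 2, f_y(x, y) = -4*x*y + 6*y**2 - 2*y + 1.
  f_x(P) = -8, f_y(P) = 37 (gradient nonzero, so P is smooth).
Step 3: tangent line at P: -8·(x − -2) + 37·(y − -3) = 0.
Expanding: -8*x + 37*y + 95 = 0.


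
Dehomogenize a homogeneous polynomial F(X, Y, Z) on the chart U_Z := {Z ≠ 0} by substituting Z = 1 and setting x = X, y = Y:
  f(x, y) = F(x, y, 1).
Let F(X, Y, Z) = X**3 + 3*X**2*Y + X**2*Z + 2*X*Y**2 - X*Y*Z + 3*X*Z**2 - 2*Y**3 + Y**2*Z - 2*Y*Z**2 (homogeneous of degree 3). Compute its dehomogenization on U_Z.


f(x, y) = x**3 + 3*x**2*y + x**2 + 2*x*y**2 - x*y + 3*x - 2*y**3 + y**2 - 2*y

On U_Z we set Z = 1. Each monomial c·X^i·Y^j·Z^k in F becomes c·x^i·y^j·1^k = c·x^i·y^j.
Substituting Z = 1: F(X, Y, 1) = x**3 + 3*x**2*y + x**2 + 2*x*y**2 - x*y + 3*x - 2*y**3 + y**2 - 2*y.
Note: deg(f) ≤ deg(F) = 3; strict inequality happens when F is divisible by Z (lost terms).


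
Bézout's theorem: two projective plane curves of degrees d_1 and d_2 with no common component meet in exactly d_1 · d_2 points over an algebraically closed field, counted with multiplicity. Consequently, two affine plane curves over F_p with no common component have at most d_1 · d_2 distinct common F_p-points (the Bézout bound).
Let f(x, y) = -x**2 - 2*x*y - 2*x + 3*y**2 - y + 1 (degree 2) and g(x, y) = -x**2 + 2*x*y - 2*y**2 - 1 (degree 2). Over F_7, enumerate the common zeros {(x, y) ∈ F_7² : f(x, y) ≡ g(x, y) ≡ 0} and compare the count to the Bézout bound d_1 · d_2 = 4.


Common zeros: {(2, 4)}; count = 1; Bézout bound = 4.

deg(f) = 2, deg(g) = 2, so Bézout bound = 4.
Scan x ∈ F_7. For each x, list the y ∈ F_7 with f(x, y) ≡ 0 and those with g(x, y) ≡ 0 (mod 7); the common zeros in that column are the intersection.
  x = 0: f ≡ 0 at y ∈ ∅; g ≡ 0 at y ∈ ∅; common: ∅.
  x = 1: f ≡ 0 at y ∈ ∅; g ≡ 0 at y ∈ {3, 5}; common: ∅.
  x = 2: f ≡ 0 at y ∈ {0, 4}; g ≡ 0 at y ∈ {4, 5}; common: {4}.
  x = 3: f ≡ 0 at y ∈ {0}; g ≡ 0 at y ∈ ∅; common: ∅.
  x = 4: f ≡ 0 at y ∈ {5}; g ≡ 0 at y ∈ ∅; common: ∅.
  x = 5: f ≡ 0 at y ∈ {1, 5}; g ≡ 0 at y ∈ {2, 3}; common: ∅.
  x = 6: f ≡ 0 at y ∈ ∅; g ≡ 0 at y ∈ {2, 4}; common: ∅.
Collecting: common zeros = {(2, 4)}, so the count is 1.
Comparison with the Bézout bound: 1 ≤ 4 = deg(f)·deg(g), as expected for curves with no common component (the affine F_7-count falls short of the bound because intersections may lie at infinity, over extension fields, or carry multiplicity).


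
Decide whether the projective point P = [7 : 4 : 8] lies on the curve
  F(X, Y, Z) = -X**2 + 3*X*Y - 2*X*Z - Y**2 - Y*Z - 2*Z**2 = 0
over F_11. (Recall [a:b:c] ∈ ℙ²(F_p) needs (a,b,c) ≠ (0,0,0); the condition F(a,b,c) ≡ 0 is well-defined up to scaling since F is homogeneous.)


F(7,4,8) ≡ 0 (mod 11); P is on the curve.

Evaluate F(7, 4, 8) term-by-term (mod 11).
  -X**2 ↦ -1·49·1·1 = -49
  3*X*Y ↦ 3·7·4·1 = 84
  -2*X*Z ↦ -2·7·1·8 = -112
  -Y**2 ↦ -1·1·16·1 = -16
  -Y*Z ↦ -1·1·4·8 = -32
  -2*Z**2 ↦ -2·1·1·64 = -128
Sum: F(7, 4, 8) = (-49) + (84) + (-112) + (-16) + (-32) + (-128) = -253.
Reducing mod 11: -253 ≡ 0 (mod 11).
Since F(a, b, c) ≡ 0 (mod 11), P lies on the curve.


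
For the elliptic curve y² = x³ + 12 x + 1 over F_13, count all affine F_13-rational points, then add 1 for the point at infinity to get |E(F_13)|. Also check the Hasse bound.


Affine points = {(0, 1), (0, 12), (1, 1), (1, 12), (3, 5), (3, 8), (4, 3), (4, 10), (5, 2), (5, 11), (6, 4), (6, 9), (7, 5), (7, 8), (10, 4), (10, 9), (12, 1), (12, 12)}; affine count = 18; |E(F_13)| = 19.

Discriminant check: Δ ∝ 4a³ + 27b² = 4·12³ + 27·1² = 4·1728 + 27·1 ≡ 10 (mod 13). Nonzero ⇒ E is nonsingular.
For each x ∈ F_13, compute rhs = x³ + 12·x + 1 mod 13, then count y ∈ F_13 with y² ≡ rhs.
  x = 0: rhs = 1, matching y values: 1, 12 (2 points).
  x = 1: rhs = 1, matching y values: 1, 12 (2 points).
  x = 2: rhs = 7, matching y values: none (0 points).
  x = 3: rhs = 12, matching y values: 5, 8 (2 points).
  x = 4: rhs = 9, matching y values: 3, 10 (2 points).
  x = 5: rhs = 4, matching y values: 2, 11 (2 points).
  x = 6: rhs = 3, matching y values: 4, 9 (2 points).
  x = 7: rhs = 12, matching y values: 5, 8 (2 points).
  x = 8: rhs = 11, matching y values: none (0 points).
  x = 9: rhs = 6, matching y values: none (0 points).
  x = 10: rhs = 3, matching y values: 4, 9 (2 points).
  x = 11: rhs = 8, matching y values: none (0 points).
  x = 12: rhs = 1, matching y values: 1, 12 (2 points).
Total affine count: 18.
Full point count |E(F_13)| = 18 + 1 = 19.
Hasse bound: |19 − (13+1)| = |5| = 5 ≤ 2√13 ≈ 7.2111 ✓.


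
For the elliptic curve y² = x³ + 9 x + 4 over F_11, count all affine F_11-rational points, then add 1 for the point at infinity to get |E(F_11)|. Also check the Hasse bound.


Affine points = {(0, 2), (0, 9), (1, 5), (1, 6), (3, 5), (3, 6), (4, 4), (4, 7), (5, 3), (5, 8), (7, 5), (7, 6), (8, 4), (8, 7), (9, 0), (10, 4), (10, 7)}; affine count = 17; |E(F_11)| = 18.

Discriminant check: Δ ∝ 4a³ + 27b² = 4·9³ + 27·4² = 4·729 + 27·16 ≡ 4 (mod 11). Nonzero ⇒ E is nonsingular.
For each x ∈ F_11, compute rhs = x³ + 9·x + 4 mod 11, then count y ∈ F_11 with y² ≡ rhs.
  x = 0: rhs = 4, matching y values: 2, 9 (2 points).
  x = 1: rhs = 3, matching y values: 5, 6 (2 points).
  x = 2: rhs = 8, matching y values: none (0 points).
  x = 3: rhs = 3, matching y values: 5, 6 (2 points).
  x = 4: rhs = 5, matching y values: 4, 7 (2 points).
  x = 5: rhs = 9, matching y values: 3, 8 (2 points).
  x = 6: rhs = 10, matching y values: none (0 points).
  x = 7: rhs = 3, matching y values: 5, 6 (2 points).
  x = 8: rhs = 5, matching y values: 4, 7 (2 points).
  x = 9: rhs = 0, matching y values: 0 (1 points).
  x = 10: rhs = 5, matching y values: 4, 7 (2 points).
Total affine count: 17.
Full point count |E(F_11)| = 17 + 1 = 18.
Hasse bound: |18 − (11+1)| = |6| = 6 ≤ 2√11 ≈ 6.6332 ✓.


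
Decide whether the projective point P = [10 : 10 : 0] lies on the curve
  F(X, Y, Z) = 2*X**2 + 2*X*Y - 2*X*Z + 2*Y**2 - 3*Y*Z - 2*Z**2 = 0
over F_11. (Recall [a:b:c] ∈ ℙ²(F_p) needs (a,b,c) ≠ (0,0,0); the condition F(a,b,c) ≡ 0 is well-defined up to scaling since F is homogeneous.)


F(10,10,0) ≡ 6 (mod 11); P is NOT on the curve.

Evaluate F(10, 10, 0) term-by-term (mod 11).
  2*X**2 ↦ 2·100·1·1 = 200
  2*X*Y ↦ 2·10·10·1 = 200
  -2*X*Z ↦ -2·10·1·0 = 0
  2*Y**2 ↦ 2·1·100·1 = 200
  -3*Y*Z ↦ -3·1·10·0 = 0
  -2*Z**2 ↦ -2·1·1·0 = 0
Sum: F(10, 10, 0) = (200) + (200) + (0) + (200) + (0) + (0) = 600.
Reducing mod 11: 600 ≡ 6 (mod 11).
Since F(a, b, c) ≡ 6 ≠ 0 (mod 11), P does NOT lie on the curve.


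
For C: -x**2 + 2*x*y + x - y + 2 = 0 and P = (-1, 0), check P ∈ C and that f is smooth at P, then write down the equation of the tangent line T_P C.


Tangent line at P: 3*x - 3*y + 3 = 0.

Step 1: f(-1, 0) = 0, so P lies on C.
Step 2: partial derivatives
  f_x(x, y) = -2*x + 2*y + 1, f_y(x, y) = 2*x - 1.
  f_x(P) = 3, f_y(P) = -3 (gradient nonzero, so P is smooth).
Step 3: tangent line at P: 3·(x − -1) + -3·(y − 0) = 0.
Expanding: 3*x - 3*y + 3 = 0.


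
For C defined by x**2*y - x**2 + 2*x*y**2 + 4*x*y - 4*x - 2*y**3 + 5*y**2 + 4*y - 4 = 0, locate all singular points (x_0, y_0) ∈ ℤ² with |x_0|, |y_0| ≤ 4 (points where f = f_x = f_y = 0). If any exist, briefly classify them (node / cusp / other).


Singular points: {(-2, 0)}; classification: node.

Compute partial derivatives:
  f_x = 2*x*y - 2*x + 2*y**2 + 4*y - 4.
  f_y = x**2 + 4*x*y + 4*x - 6*y**2 + 10*y + 4.
Scan x_0 ∈ {−4, ..., 4}. For each x_0, f_y(x_0, y) is a polynomial in y; find its integer roots y ∈ {−4, ..., 4}, then test f_x and f at those candidates.
  x = -4: f_y(-4, y) = -6*y**2 - 6*y + 4; no integer root y with |y| ≤ 4.
  x = -3: f_y(-3, y) = -6*y**2 - 2*y + 1; no integer root y with |y| ≤ 4.
  x = -2: f_y(-2, y) = -6*y**2 + 2*y; vanishes at y ∈ {0}. (-2, 0): f_x = 0, f = 0 — SINGULAR.
  x = -1: f_y(-1, y) = -6*y**2 + 6*y + 1; no integer root y with |y| ≤ 4.
  x = 0: f_y(0, y) = -6*y**2 + 10*y + 4; vanishes at y ∈ {2}. (0, 2): f_x = 12 ≠ 0.
  x = 1: f_y(1, y) = -6*y**2 + 14*y + 9; no integer root y with |y| ≤ 4.
  x = 2: f_y(2, y) = -6*y**2 + 18*y + 16; no integer root y with |y| ≤ 4.
  x = 3: f_y(3, y) = -6*y**2 + 22*y + 25; no integer root y with |y| ≤ 4.
  x = 4: f_y(4, y) = -6*y**2 + 26*y + 36; no integer root y with |y| ≤ 4.
Only singular point on the grid: (-2, 0).
Classify: substitute x = -2 + u, y = 0 + v and expand: f = u**2*v - u**2 + 2*u*v**2 - 2*v**3 + v**2.
No constant or linear terms (consistent with a singular point). Quadratic part: -u**2 + v**2. Cubic part: u**2*v + 2*u*v**2 - 2*v**3.
The quadratic part v**2 - u**2 = (v − u)(v + u) splits into two distinct linear factors, so there are two distinct tangent lines y − 0 = ±(x − -2) — this is a node (ordinary double point).
Classification: node.


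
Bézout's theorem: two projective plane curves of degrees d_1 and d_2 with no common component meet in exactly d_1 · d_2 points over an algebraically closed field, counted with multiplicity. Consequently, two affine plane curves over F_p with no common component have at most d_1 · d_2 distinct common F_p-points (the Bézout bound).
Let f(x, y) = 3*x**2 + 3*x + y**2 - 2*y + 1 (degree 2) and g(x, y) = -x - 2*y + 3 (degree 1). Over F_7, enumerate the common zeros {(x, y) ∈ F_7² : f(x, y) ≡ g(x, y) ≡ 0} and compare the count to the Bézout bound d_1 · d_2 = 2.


Common zeros: ∅; count = 0; Bézout bound = 2.

deg(f) = 2, deg(g) = 1, so Bézout bound = 2.
Scan x ∈ F_7. For each x, list the y ∈ F_7 with f(x, y) ≡ 0 and those with g(x, y) ≡ 0 (mod 7); the common zeros in that column are the intersection.
  x = 0: f ≡ 0 at y ∈ {1}; g ≡ 0 at y ∈ {5}; common: ∅.
  x = 1: f ≡ 0 at y ∈ {0, 2}; g ≡ 0 at y ∈ {1}; common: ∅.
  x = 2: f ≡ 0 at y ∈ ∅; g ≡ 0 at y ∈ {4}; common: ∅.
  x = 3: f ≡ 0 at y ∈ ∅; g ≡ 0 at y ∈ {0}; common: ∅.
  x = 4: f ≡ 0 at y ∈ ∅; g ≡ 0 at y ∈ {3}; common: ∅.
  x = 5: f ≡ 0 at y ∈ {0, 2}; g ≡ 0 at y ∈ {6}; common: ∅.
  x = 6: f ≡ 0 at y ∈ {1}; g ≡ 0 at y ∈ {2}; common: ∅.
Collecting: common zeros = ∅, so the count is 0.
Comparison with the Bézout bound: 0 ≤ 2 = deg(f)·deg(g), as expected for curves with no common component (the affine F_7-count falls short of the bound because intersections may lie at infinity, over extension fields, or carry multiplicity).


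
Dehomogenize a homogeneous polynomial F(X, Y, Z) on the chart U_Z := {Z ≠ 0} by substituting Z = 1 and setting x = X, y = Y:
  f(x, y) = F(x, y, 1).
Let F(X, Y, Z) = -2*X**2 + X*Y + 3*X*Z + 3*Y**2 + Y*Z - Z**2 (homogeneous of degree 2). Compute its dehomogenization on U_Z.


f(x, y) = -2*x**2 + x*y + 3*x + 3*y**2 + y - 1

On U_Z we set Z = 1. Each monomial c·X^i·Y^j·Z^k in F becomes c·x^i·y^j·1^k = c·x^i·y^j.
Substituting Z = 1: F(X, Y, 1) = -2*x**2 + x*y + 3*x + 3*y**2 + y - 1.
Note: deg(f) ≤ deg(F) = 2; strict inequality happens when F is divisible by Z (lost terms).


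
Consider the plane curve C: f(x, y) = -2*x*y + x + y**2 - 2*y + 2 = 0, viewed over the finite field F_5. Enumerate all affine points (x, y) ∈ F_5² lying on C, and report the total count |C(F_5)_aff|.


Affine F_5-points: {(0, 3), (0, 4), (1, 1), (1, 3), (2, 3), (3, 0), (3, 3), (4, 2), (4, 3)}; count = 9.

For each of the 25 pairs (x, y) ∈ F_5², evaluate f(x, y) mod 5. Record the zeros.
  x = 0: [0↦2, 1↦1, 2↦2, 3↦0, 4↦0]  zeros at y ∈ {3, 4}
  x = 1: [0↦3, 1↦0, 2↦4, 3↦0, 4↦3]  zeros at y ∈ {1, 3}
  x = 2: [0↦4, 1↦4, 2↦1, 3↦0, 4↦1]  zeros at y ∈ {3}
  x = 3: [0↦0, 1↦3, 2↦3, 3↦0, 4↦4]  zeros at y ∈ {0, 3}
  x = 4: [0↦1, 1↦2, 2↦0, 3↦0, 4↦2]  zeros at y ∈ {2, 3}
Collecting zeros: affine points = {(0, 3), (0, 4), (1, 1), (1, 3), (2, 3), (3, 0), (3, 3), (4, 2), (4, 3)}.
Total count |C(F_5)_aff| = 9.


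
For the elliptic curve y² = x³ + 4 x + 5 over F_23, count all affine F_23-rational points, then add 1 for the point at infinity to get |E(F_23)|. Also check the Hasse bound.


Affine points = {(4, 4), (4, 19), (5, 9), (5, 14), (7, 10), (7, 13), (11, 0), (13, 0), (15, 6), (15, 17), (16, 5), (16, 18), (17, 8), (17, 15), (20, 9), (20, 14), (21, 9), (21, 14), (22, 0)}; affine count = 19; |E(F_23)| = 20.

Discriminant check: Δ ∝ 4a³ + 27b² = 4·4³ + 27·5² = 4·64 + 27·25 ≡ 11 (mod 23). Nonzero ⇒ E is nonsingular.
For each x ∈ F_23, compute rhs = x³ + 4·x + 5 mod 23, then count y ∈ F_23 with y² ≡ rhs.
  x = 0: rhs = 5, matching y values: none (0 points).
  x = 1: rhs = 10, matching y values: none (0 points).
  x = 2: rhs = 21, matching y values: none (0 points).
  x = 3: rhs = 21, matching y values: none (0 points).
  x = 4: rhs = 16, matching y values: 4, 19 (2 points).
  x = 5: rhs = 12, matching y values: 9, 14 (2 points).
  x = 6: rhs = 15, matching y values: none (0 points).
  x = 7: rhs = 8, matching y values: 10, 13 (2 points).
  x = 8: rhs = 20, matching y values: none (0 points).
  x = 9: rhs = 11, matching y values: none (0 points).
  x = 10: rhs = 10, matching y values: none (0 points).
  x = 11: rhs = 0, matching y values: 0 (1 points).
  x = 12: rhs = 10, matching y values: none (0 points).
  x = 13: rhs = 0, matching y values: 0 (1 points).
  x = 14: rhs = 22, matching y values: none (0 points).
  x = 15: rhs = 13, matching y values: 6, 17 (2 points).
  x = 16: rhs = 2, matching y values: 5, 18 (2 points).
  x = 17: rhs = 18, matching y values: 8, 15 (2 points).
  x = 18: rhs = 21, matching y values: none (0 points).
  x = 19: rhs = 17, matching y values: none (0 points).
  x = 20: rhs = 12, matching y values: 9, 14 (2 points).
  x = 21: rhs = 12, matching y values: 9, 14 (2 points).
  x = 22: rhs = 0, matching y values: 0 (1 points).
Total affine count: 19.
Full point count |E(F_23)| = 19 + 1 = 20.
Hasse bound: |20 − (23+1)| = |-4| = 4 ≤ 2√23 ≈ 9.5917 ✓.


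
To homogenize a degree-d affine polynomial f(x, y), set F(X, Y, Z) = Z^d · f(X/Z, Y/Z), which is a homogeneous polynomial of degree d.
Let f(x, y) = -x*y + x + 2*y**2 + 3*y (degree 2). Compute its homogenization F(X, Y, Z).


F(X, Y, Z) = -X*Y + X*Z + 2*Y**2 + 3*Y*Z

deg(f) = 2.
Substitute x = X/Z, y = Y/Z into f, then multiply by Z^2.
  monomial -1·x^1·y^1 ↦ -1·X^1·Y^1·Z^0.
  monomial 1·x^1·y^0 ↦ 1·X^1·Y^0·Z^1.
  monomial 2·x^0·y^2 ↦ 2·X^0·Y^2·Z^0.
  monomial 3·x^0·y^1 ↦ 3·X^0·Y^1·Z^1.
Collecting: F(X, Y, Z) = -X*Y + X*Z + 2*Y**2 + 3*Y*Z.


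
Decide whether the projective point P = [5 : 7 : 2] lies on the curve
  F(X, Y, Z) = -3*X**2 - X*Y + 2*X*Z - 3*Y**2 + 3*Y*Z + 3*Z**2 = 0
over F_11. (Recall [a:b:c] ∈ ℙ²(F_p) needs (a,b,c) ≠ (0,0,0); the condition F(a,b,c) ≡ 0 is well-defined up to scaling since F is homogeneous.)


F(5,7,2) ≡ 4 (mod 11); P is NOT on the curve.

Evaluate F(5, 7, 2) term-by-term (mod 11).
  -3*X**2 ↦ -3·25·1·1 = -75
  -X*Y ↦ -1·5·7·1 = -35
  2*X*Z ↦ 2·5·1·2 = 20
  -3*Y**2 ↦ -3·1·49·1 = -147
  3*Y*Z ↦ 3·1·7·2 = 42
  3*Z**2 ↦ 3·1·1·4 = 12
Sum: F(5, 7, 2) = (-75) + (-35) + (20) + (-147) + (42) + (12) = -183.
Reducing mod 11: -183 ≡ 4 (mod 11).
Since F(a, b, c) ≡ 4 ≠ 0 (mod 11), P does NOT lie on the curve.


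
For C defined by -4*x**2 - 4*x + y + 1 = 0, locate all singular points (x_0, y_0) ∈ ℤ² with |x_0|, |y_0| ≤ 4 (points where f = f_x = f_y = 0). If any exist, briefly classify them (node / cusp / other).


No singular points in the scanned grid; C is smooth there.

Compute partial derivatives:
  f_x = -8*x - 4.
  f_y = 1.
f_y = 1 is a nonzero constant, so f_y never vanishes: no point (x, y) can satisfy f = f_x = f_y = 0. In particular no (x, y) ∈ {−4, ..., 4}² is singular; the curve is smooth.


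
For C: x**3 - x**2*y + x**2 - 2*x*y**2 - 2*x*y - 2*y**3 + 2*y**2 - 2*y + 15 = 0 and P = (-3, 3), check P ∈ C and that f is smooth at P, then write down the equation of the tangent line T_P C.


Tangent line at P: 15*x - 11*y + 78 = 0.

Step 1: f(-3, 3) = 0, so P lies on C.
Step 2: partial derivatives
  f_x(x, y) = 3*x**2 - 2*x*y + 2*x - 2*y**2 - 2*y, f_y(x, y) = -x**2 - 4*x*y - 2*x - 6*y**2 + 4*y - 2.
  f_x(P) = 15, f_y(P) = -11 (gradient nonzero, so P is smooth).
Step 3: tangent line at P: 15·(x − -3) + -11·(y − 3) = 0.
Expanding: 15*x - 11*y + 78 = 0.


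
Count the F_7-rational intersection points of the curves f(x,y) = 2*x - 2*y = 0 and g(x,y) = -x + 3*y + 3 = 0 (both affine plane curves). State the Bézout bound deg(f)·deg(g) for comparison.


Common zeros: {(2, 2)}; count = 1; Bézout bound = 1.

deg(f) = 1, deg(g) = 1, so Bézout bound = 1.
Scan x ∈ F_7. For each x, list the y ∈ F_7 with f(x, y) ≡ 0 and those with g(x, y) ≡ 0 (mod 7); the common zeros in that column are the intersection.
  x = 0: f ≡ 0 at y ∈ {0}; g ≡ 0 at y ∈ {6}; common: ∅.
  x = 1: f ≡ 0 at y ∈ {1}; g ≡ 0 at y ∈ {4}; common: ∅.
  x = 2: f ≡ 0 at y ∈ {2}; g ≡ 0 at y ∈ {2}; common: {2}.
  x = 3: f ≡ 0 at y ∈ {3}; g ≡ 0 at y ∈ {0}; common: ∅.
  x = 4: f ≡ 0 at y ∈ {4}; g ≡ 0 at y ∈ {5}; common: ∅.
  x = 5: f ≡ 0 at y ∈ {5}; g ≡ 0 at y ∈ {3}; common: ∅.
  x = 6: f ≡ 0 at y ∈ {6}; g ≡ 0 at y ∈ {1}; common: ∅.
Collecting: common zeros = {(2, 2)}, so the count is 1.
Comparison with the Bézout bound: 1 ≤ 1 = deg(f)·deg(g), as expected for curves with no common component (the bound is attained).


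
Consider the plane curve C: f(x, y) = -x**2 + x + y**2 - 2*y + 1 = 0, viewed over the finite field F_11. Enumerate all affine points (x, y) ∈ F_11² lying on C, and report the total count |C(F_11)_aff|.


Affine F_11-points: {(0, 1), (1, 1), (4, 0), (4, 2), (5, 4), (5, 9), (7, 4), (7, 9), (8, 0), (8, 2)}; count = 10.

For each of the 121 pairs (x, y) ∈ F_11², evaluate f(x, y) mod 11. Record the zeros.
  x = 0: [0↦1, 1↦0, 2↦1, 3↦4, 4↦9, 5↦5, 6↦3, 7↦3, 8↦5, 9↦9, 10↦4]  zeros at y ∈ {1}
  x = 1: [0↦1, 1↦0, 2↦1, 3↦4, 4↦9, 5↦5, 6↦3, 7↦3, 8↦5, 9↦9, 10↦4]  zeros at y ∈ {1}
  x = 2: [0↦10, 1↦9, 2↦10, 3↦2, 4↦7, 5↦3, 6↦1, 7↦1, 8↦3, 9↦7, 10↦2]  zeros at y ∈ ∅
  x = 3: [0↦6, 1↦5, 2↦6, 3↦9, 4↦3, 5↦10, 6↦8, 7↦8, 8↦10, 9↦3, 10↦9]  zeros at y ∈ ∅
  x = 4: [0↦0, 1↦10, 2↦0, 3↦3, 4↦8, 5↦4, 6↦2, 7↦2, 8↦4, 9↦8, 10↦3]  zeros at y ∈ {0, 2}
  x = 5: [0↦3, 1↦2, 2↦3, 3↦6, 4↦0, 5↦7, 6↦5, 7↦5, 8↦7, 9↦0, 10↦6]  zeros at y ∈ {4, 9}
  x = 6: [0↦4, 1↦3, 2↦4, 3↦7, 4↦1, 5↦8, 6↦6, 7↦6, 8↦8, 9↦1, 10↦7]  zeros at y ∈ ∅
  x = 7: [0↦3, 1↦2, 2↦3, 3↦6, 4↦0, 5↦7, 6↦5, 7↦5, 8↦7, 9↦0, 10↦6]  zeros at y ∈ {4, 9}
  x = 8: [0↦0, 1↦10, 2↦0, 3↦3, 4↦8, 5↦4, 6↦2, 7↦2, 8↦4, 9↦8, 10↦3]  zeros at y ∈ {0, 2}
  x = 9: [0↦6, 1↦5, 2↦6, 3↦9, 4↦3, 5↦10, 6↦8, 7↦8, 8↦10, 9↦3, 10↦9]  zeros at y ∈ ∅
  x = 10: [0↦10, 1↦9, 2↦10, 3↦2, 4↦7, 5↦3, 6↦1, 7↦1, 8↦3, 9↦7, 10↦2]  zeros at y ∈ ∅
Collecting zeros: affine points = {(0, 1), (1, 1), (4, 0), (4, 2), (5, 4), (5, 9), (7, 4), (7, 9), (8, 0), (8, 2)}.
Total count |C(F_11)_aff| = 10.
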